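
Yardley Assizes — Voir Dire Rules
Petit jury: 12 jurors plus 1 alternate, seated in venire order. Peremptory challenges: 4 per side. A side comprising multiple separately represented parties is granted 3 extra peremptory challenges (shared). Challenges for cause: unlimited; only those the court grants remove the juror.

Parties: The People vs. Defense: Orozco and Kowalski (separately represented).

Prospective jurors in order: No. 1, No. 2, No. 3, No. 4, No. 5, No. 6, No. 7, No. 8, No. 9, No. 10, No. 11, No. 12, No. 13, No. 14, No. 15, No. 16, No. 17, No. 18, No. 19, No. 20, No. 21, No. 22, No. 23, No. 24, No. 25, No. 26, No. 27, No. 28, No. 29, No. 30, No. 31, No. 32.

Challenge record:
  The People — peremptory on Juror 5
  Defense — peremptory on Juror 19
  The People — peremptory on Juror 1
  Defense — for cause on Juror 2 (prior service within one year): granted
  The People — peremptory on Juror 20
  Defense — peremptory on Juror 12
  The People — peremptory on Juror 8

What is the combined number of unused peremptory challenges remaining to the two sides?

5

The People allotment: 4. Defense allotment: 4 base + 3 multi-party = 7.
The People peremptories used: #5, #1, #20, #8 — 4.
Defense peremptories used: #19, #12 — 2 (the for-cause on #2 doesn't count).
Remaining: (4 − 4) + (7 − 2) = 5.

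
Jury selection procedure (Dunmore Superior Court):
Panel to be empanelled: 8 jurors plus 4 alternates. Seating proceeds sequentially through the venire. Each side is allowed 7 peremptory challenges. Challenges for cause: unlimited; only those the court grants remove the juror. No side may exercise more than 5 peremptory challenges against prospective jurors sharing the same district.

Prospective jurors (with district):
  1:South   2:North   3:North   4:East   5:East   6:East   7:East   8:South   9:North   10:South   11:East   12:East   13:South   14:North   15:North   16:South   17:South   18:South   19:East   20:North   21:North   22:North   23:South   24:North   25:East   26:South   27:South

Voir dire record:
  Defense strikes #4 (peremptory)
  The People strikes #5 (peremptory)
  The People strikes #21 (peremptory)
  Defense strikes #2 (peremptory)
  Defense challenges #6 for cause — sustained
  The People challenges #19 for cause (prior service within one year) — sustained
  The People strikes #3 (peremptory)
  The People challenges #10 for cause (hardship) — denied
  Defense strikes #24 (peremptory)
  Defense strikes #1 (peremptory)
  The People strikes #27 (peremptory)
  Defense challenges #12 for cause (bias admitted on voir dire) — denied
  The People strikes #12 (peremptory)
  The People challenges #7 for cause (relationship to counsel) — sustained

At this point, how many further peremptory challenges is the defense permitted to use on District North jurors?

3

Defense peremptories so far: #4, #2, #24, #1 — 4 of 7 used, 3 left overall.
Against District North: #2, #24 — 2 used; per-district cap 5 leaves 3.
Binding limit: min(3, 3) = 3.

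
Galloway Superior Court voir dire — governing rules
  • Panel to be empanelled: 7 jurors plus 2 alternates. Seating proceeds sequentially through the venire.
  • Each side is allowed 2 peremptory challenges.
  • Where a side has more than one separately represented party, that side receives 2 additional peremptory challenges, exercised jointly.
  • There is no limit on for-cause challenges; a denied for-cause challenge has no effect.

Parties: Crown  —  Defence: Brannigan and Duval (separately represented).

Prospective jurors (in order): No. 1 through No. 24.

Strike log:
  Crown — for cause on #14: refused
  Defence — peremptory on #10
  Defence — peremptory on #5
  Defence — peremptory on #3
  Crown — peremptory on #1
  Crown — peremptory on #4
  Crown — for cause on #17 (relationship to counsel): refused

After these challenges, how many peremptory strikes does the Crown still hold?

Crown allotment: 2.
Crown peremptories used: #1, #4 — 2 (for-cause on #14, #17 don't count).
Remaining: 2 − 2 = 0.

0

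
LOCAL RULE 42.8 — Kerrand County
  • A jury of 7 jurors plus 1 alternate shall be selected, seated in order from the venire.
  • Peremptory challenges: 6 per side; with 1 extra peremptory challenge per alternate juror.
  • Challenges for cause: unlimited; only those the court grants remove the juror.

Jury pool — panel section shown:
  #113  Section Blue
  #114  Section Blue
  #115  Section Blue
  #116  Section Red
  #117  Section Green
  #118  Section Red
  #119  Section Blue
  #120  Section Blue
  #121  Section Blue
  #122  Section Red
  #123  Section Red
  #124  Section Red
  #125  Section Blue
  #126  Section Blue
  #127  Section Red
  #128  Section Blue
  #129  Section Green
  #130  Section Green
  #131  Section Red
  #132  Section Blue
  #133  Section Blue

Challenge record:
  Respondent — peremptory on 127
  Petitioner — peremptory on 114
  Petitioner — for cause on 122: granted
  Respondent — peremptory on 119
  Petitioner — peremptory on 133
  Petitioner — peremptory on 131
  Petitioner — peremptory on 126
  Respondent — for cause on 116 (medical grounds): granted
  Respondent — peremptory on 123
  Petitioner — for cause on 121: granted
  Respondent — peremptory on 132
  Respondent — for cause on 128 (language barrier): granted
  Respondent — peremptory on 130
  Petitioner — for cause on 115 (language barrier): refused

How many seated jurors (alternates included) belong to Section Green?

2

Removed: #114, #116, #119, #121, #122, #123, #126, #127, #128, #130, #131, #132, #133.
Seated (8 incl. alternates): #113, #115, #117, #118, #120, #124, #125, #129.
Of those, in Section Green: #117, #129 → 2.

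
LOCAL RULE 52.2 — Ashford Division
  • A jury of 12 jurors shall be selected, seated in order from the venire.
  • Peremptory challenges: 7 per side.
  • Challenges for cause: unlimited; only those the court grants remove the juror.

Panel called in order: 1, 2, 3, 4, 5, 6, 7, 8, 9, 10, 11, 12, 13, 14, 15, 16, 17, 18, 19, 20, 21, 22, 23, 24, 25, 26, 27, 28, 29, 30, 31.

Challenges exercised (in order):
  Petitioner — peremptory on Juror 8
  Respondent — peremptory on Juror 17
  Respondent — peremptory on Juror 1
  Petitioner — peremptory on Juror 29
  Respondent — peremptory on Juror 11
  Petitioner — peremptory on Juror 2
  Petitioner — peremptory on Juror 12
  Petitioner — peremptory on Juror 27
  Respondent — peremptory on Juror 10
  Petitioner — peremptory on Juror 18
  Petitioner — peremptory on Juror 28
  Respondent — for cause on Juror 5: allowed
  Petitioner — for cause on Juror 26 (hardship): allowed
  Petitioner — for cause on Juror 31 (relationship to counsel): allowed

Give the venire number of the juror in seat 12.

21

Removed: #1, #2, #5, #8, #10, #11, #12, #17, #18, #26, #27, #28, #29, #31.
Seating in order: seats 1–12 → #3, #4, #6, #7, #9, #13, #14, #15, #16, #19, #20, #21.
So seat 12 is #21.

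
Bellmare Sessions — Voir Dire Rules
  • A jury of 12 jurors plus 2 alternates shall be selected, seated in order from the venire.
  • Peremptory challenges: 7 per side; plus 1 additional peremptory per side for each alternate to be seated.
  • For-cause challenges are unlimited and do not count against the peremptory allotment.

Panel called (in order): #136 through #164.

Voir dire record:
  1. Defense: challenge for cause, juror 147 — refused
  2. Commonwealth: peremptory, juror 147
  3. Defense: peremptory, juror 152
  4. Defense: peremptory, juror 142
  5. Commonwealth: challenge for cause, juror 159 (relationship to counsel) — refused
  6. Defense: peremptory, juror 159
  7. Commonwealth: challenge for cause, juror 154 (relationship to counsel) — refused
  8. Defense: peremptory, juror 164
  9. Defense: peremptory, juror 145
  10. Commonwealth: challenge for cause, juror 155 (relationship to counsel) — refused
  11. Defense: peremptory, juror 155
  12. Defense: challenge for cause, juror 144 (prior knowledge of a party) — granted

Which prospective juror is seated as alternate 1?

Removed: #142, #144, #145, #147, #152, #155, #159, #164. (#154 stays — for-cause denied.)
Filling seats in venire order through position 13: #136, #137, #138, #139, #140, #141, #143, #146, #148, #149, #150, #151, #153.
So alternate 1 is #153.

153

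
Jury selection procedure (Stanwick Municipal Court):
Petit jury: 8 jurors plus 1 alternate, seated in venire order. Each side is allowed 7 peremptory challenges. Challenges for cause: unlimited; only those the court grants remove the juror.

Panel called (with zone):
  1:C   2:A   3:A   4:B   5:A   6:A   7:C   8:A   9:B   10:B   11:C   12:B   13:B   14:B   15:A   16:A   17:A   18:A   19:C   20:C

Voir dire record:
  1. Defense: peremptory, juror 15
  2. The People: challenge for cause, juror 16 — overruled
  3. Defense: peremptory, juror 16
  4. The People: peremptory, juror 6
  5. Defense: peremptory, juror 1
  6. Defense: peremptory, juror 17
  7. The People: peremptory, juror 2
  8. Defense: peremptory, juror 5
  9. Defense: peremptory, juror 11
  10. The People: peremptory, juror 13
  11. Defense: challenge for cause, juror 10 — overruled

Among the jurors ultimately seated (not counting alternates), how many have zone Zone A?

Removed: #1, #2, #5, #6, #11, #13, #15, #16, #17.
Seated jurors 1–8: #3, #4, #7, #8, #9, #10, #12, #14 (alternates #18 not counted).
Of those, in Zone A: #3, #8 → 2.

2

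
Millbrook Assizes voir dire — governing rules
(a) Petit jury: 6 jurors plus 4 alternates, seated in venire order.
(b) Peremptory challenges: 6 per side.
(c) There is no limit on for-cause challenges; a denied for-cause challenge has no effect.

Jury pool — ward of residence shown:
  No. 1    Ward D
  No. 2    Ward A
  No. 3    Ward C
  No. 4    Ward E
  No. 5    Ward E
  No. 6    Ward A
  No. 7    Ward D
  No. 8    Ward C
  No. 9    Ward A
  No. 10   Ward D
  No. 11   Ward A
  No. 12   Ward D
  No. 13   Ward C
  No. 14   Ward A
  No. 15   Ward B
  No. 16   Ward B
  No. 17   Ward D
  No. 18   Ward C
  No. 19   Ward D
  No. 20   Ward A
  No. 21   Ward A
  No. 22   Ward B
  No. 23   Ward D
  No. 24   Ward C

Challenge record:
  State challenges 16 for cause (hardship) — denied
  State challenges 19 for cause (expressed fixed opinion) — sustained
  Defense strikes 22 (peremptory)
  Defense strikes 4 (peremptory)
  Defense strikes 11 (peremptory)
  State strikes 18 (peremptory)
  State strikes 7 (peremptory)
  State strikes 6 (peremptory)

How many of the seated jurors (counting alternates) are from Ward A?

Removed: #4, #6, #7, #11, #18, #19, #22.
Seated (10 incl. alternates): #1, #2, #3, #5, #8, #9, #10, #12, #13, #14.
Of those, in Ward A: #2, #9, #14 → 3.

3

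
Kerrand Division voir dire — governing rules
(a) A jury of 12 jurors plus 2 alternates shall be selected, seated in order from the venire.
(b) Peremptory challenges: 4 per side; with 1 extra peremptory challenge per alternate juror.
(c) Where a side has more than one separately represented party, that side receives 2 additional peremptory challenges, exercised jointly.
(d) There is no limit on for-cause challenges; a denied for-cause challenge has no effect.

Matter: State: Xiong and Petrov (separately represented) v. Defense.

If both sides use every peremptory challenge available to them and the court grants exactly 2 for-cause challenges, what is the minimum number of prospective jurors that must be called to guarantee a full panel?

Seats to fill: 12 + 2 alternates = 14.
Peremptories — State: 4 + 1×2 + 2 = 8; Defense: 4 + 1×2 = 6; total 14.
For-cause removals: 2.
Minimum venire: 14 + 14 + 2 = 30.

30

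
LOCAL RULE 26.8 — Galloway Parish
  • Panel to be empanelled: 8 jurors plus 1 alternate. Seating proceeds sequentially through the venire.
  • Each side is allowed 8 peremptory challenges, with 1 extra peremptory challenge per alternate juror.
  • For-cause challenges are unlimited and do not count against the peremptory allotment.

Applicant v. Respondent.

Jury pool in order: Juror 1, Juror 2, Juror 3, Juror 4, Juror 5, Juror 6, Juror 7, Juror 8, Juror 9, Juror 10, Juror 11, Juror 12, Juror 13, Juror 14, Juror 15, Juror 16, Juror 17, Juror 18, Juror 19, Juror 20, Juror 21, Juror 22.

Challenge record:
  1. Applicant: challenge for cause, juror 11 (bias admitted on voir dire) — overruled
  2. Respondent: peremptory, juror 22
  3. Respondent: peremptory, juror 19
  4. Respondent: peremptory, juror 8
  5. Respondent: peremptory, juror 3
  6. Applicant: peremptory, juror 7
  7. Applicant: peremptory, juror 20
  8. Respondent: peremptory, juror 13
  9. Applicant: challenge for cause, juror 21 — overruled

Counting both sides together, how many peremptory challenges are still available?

11

Applicant allotment: 8 base + 1 × 1 alternate = 9. Respondent allotment: 8 base + 1 × 1 alternate = 9.
Applicant peremptories used: #7, #20 — 2 (for-cause on #11, #21 don't count).
Respondent peremptories used: #22, #19, #8, #3, #13 — 5.
Remaining: (9 − 2) + (9 − 5) = 11.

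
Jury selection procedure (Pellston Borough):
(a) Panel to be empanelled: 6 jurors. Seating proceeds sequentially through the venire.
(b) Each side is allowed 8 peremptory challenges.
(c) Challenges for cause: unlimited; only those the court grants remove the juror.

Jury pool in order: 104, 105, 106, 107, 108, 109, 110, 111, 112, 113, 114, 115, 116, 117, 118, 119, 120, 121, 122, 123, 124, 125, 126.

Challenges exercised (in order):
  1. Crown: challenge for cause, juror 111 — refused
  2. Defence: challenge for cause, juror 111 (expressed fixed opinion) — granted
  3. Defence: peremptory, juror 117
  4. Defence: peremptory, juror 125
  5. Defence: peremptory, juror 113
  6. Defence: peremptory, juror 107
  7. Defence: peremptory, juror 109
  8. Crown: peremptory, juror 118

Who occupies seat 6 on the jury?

Removed: #107, #109, #111, #113, #117, #118, #125.
Seating in order: seats 1–6 → #104, #105, #106, #108, #110, #112.
So seat 6 is #112.

112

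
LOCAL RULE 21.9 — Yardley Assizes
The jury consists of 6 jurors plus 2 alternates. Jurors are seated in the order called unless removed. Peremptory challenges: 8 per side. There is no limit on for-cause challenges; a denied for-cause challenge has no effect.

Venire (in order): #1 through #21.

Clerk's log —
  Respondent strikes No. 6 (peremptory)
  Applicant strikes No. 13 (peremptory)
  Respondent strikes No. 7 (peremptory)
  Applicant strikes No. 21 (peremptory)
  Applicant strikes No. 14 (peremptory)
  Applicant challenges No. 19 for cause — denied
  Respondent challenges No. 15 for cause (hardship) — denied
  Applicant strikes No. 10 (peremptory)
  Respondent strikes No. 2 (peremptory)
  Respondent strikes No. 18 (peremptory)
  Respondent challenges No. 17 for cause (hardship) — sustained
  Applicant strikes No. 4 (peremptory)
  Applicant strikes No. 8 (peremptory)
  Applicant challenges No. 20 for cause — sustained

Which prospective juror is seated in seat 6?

Removed: #2, #4, #6, #7, #8, #10, #13, #14, #17, #18, #20, #21. (#15, #19 stay — for-cause denied.)
Seating in order: seats 1–6 → #1, #3, #5, #9, #11, #12; alternates → #15, #16.
So seat 6 is #12.

12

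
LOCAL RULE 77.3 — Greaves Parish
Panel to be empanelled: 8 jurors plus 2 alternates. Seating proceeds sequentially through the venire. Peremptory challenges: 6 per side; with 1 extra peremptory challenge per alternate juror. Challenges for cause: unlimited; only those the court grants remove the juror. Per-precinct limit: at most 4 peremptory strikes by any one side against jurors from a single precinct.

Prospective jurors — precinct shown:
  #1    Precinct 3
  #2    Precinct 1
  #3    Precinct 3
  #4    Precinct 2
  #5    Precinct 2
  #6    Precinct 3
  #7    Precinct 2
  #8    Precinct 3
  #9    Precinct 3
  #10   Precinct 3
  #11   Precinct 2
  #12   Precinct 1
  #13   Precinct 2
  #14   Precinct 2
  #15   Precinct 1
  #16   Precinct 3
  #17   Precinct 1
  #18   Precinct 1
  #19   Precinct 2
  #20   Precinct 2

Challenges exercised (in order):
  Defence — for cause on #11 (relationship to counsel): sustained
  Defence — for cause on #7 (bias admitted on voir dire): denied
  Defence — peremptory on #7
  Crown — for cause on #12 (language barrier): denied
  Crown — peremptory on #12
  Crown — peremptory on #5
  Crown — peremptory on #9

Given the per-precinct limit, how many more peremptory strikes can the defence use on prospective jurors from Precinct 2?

3

Defence peremptories so far: #7 — 1 of 8 used, 7 left overall.
Against Precinct 2: #7 — 1 used; per-precinct cap 4 leaves 3.
Binding limit: min(7, 3) = 3.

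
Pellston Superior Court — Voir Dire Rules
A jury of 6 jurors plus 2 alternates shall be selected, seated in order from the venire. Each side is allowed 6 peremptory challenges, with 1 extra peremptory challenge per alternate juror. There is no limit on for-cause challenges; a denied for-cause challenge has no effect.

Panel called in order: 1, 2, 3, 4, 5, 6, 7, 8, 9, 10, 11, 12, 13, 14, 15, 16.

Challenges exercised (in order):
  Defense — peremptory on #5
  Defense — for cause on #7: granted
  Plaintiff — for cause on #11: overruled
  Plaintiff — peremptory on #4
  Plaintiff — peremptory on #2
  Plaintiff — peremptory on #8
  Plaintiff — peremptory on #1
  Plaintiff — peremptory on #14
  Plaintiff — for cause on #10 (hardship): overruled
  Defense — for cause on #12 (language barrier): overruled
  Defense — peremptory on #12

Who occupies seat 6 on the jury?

13

Removed: #1, #2, #4, #5, #7, #8, #12, #14. (#10, #11 stay — for-cause denied.)
Seating in order: seats 1–6 → #3, #6, #9, #10, #11, #13; alternates → #15, #16.
So seat 6 is #13.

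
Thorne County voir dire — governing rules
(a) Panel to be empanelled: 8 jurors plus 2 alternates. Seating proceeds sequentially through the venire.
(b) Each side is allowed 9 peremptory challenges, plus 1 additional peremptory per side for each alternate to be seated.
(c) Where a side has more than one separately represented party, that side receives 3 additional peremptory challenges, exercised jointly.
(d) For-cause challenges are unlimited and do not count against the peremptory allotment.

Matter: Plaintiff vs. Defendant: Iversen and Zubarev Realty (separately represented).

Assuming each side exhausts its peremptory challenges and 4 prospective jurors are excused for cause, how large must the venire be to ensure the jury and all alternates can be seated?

39

Seats to fill: 8 + 2 alternates = 10.
Peremptories — Plaintiff: 9 + 1×2 = 11; Defendant: 9 + 1×2 + 3 = 14; total 25.
For-cause removals: 4.
Minimum venire: 10 + 25 + 4 = 39.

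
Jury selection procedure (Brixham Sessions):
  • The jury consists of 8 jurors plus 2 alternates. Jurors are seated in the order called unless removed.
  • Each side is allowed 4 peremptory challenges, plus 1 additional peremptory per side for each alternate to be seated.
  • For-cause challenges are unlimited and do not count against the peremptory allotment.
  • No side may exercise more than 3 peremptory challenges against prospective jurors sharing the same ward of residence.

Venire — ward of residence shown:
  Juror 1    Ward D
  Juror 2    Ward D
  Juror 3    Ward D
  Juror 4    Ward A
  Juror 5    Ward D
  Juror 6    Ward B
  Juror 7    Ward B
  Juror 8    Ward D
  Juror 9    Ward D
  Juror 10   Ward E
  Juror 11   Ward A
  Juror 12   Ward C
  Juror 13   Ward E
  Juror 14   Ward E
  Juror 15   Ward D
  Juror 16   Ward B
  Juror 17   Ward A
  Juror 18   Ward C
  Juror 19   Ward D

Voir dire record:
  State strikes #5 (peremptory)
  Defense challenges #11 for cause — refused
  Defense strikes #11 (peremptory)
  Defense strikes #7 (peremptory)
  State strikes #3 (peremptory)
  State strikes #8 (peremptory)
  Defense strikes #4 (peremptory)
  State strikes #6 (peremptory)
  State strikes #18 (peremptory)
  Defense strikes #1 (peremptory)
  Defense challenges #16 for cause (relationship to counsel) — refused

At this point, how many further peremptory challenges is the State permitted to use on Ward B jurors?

1

State peremptories so far: #5, #3, #8, #6, #18 — 5 of 6 used, 1 left overall.
Against Ward B: #6 — 1 used; per-ward cap 3 leaves 2.
Binding limit: min(1, 2) = 1.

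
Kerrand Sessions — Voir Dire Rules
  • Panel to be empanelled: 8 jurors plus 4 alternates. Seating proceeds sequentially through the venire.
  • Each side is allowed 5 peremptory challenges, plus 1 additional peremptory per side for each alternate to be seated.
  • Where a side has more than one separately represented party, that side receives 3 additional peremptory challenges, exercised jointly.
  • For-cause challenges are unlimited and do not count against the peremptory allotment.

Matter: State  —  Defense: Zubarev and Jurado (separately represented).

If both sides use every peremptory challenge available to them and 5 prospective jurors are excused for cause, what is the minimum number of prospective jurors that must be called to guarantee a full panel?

38

Seats to fill: 8 + 4 alternates = 12.
Peremptories — State: 5 + 1×4 = 9; Defense: 5 + 1×4 + 3 = 12; total 21.
For-cause removals: 5.
Minimum venire: 12 + 21 + 5 = 38.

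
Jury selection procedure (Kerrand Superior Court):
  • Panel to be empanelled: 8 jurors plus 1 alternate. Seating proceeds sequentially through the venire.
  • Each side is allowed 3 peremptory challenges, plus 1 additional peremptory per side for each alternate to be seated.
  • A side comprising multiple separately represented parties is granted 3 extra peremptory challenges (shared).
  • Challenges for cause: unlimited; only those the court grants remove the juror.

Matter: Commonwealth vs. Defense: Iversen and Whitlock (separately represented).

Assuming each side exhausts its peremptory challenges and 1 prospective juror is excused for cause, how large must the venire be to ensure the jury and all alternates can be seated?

Seats to fill: 8 + 1 alternates = 9.
Peremptories — Commonwealth: 3 + 1×1 = 4; Defense: 3 + 1×1 + 3 = 7; total 11.
For-cause removals: 1.
Minimum venire: 9 + 11 + 1 = 21.

21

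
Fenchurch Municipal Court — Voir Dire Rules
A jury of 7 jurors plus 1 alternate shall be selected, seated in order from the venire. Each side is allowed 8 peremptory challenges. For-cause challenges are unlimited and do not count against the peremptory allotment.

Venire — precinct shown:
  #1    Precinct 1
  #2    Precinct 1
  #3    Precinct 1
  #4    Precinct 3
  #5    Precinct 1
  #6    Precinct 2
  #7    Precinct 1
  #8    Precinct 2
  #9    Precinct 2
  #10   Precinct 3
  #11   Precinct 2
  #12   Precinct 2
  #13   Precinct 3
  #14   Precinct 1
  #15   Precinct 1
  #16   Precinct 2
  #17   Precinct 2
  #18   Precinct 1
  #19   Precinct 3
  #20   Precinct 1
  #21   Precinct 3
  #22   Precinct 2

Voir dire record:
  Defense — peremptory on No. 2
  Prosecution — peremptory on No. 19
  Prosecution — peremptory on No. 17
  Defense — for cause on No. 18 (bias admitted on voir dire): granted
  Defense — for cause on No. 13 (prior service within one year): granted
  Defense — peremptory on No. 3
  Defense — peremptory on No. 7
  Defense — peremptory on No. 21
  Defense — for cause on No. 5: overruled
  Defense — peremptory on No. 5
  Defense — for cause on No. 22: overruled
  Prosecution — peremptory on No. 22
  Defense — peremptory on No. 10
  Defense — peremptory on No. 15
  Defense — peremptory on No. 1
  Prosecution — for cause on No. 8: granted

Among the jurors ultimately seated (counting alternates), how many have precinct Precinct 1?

Removed: #1, #2, #3, #5, #7, #8, #10, #13, #15, #17, #18, #19, #21, #22.
Seated (8 incl. alternates): #4, #6, #9, #11, #12, #14, #16, #20.
Of those, in Precinct 1: #14, #20 → 2.

2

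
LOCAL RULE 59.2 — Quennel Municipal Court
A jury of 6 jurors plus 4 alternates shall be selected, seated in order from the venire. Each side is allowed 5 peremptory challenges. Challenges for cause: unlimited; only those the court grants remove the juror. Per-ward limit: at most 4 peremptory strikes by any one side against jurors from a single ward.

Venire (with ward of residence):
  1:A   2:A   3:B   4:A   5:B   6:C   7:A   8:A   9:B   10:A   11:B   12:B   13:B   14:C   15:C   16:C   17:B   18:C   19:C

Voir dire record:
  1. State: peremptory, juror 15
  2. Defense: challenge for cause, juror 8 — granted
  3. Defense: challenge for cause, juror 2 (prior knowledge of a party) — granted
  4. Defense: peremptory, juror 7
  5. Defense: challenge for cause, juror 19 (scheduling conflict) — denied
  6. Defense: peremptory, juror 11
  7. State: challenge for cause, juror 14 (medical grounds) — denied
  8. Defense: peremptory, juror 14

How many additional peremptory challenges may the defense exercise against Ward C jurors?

2

Defense peremptories so far: #7, #11, #14 — 3 of 5 used, 2 left overall.
Against Ward C: #14 — 1 used; per-ward cap 4 leaves 3.
Binding limit: min(2, 3) = 2.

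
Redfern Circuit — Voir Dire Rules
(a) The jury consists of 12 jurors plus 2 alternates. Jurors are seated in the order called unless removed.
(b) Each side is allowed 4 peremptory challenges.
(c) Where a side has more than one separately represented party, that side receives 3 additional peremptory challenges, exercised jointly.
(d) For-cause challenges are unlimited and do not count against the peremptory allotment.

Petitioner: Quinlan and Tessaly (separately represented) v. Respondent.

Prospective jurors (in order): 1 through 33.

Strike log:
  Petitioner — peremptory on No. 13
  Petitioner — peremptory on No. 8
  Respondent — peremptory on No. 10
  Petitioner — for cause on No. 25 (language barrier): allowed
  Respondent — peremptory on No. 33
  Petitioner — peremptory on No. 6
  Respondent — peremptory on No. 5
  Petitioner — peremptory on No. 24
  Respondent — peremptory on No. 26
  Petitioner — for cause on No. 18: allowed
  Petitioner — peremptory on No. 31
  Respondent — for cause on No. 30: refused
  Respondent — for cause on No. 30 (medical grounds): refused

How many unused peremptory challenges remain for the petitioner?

2

Petitioner allotment: 4 base + 3 multi-party = 7.
Petitioner peremptories used: #13, #8, #6, #24, #31 — 5 (for-cause on #25, #18 don't count).
Remaining: 7 − 5 = 2.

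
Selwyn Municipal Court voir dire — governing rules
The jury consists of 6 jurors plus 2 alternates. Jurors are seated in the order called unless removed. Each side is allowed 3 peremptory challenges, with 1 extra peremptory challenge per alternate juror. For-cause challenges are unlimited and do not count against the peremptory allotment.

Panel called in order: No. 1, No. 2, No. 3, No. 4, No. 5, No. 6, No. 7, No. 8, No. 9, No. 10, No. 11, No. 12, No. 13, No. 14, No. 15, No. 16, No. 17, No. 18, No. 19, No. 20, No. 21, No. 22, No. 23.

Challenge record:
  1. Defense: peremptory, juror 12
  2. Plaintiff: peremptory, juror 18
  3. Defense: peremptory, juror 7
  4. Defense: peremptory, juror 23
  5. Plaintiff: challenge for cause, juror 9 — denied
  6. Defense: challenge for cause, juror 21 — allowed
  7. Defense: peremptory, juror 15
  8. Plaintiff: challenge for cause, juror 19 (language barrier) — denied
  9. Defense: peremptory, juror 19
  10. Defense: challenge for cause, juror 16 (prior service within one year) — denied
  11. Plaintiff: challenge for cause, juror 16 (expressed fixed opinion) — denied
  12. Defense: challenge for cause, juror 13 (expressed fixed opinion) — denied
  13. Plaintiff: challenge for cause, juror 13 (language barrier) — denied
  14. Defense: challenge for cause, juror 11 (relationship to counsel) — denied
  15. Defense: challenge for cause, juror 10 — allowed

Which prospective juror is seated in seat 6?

6

Removed: #7, #10, #12, #15, #18, #19, #21, #23. (#9, #11, #13, #16 stay — for-cause denied.)
Seating in order: seats 1–6 → #1, #2, #3, #4, #5, #6; alternates → #8, #9.
So seat 6 is #6.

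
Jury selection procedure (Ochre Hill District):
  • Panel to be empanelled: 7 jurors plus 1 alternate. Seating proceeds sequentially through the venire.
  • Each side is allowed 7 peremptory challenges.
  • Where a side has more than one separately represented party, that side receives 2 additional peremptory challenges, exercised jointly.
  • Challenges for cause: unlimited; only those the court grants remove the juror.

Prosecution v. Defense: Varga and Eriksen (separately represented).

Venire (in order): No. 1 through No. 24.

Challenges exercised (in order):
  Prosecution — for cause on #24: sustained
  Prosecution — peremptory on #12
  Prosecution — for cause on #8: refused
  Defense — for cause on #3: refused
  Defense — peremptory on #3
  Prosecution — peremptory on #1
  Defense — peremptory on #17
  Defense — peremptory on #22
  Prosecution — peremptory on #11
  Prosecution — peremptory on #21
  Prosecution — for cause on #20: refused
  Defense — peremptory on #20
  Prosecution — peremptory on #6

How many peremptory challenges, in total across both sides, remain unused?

7

Prosecution allotment: 7. Defense allotment: 7 base + 2 multi-party = 9.
Prosecution peremptories used: #12, #1, #11, #21, #6 — 5 (for-cause on #24, #8, #20 don't count).
Defense peremptories used: #3, #17, #22, #20 — 4 (the for-cause on #3 doesn't count).
Remaining: (7 − 5) + (9 − 4) = 7.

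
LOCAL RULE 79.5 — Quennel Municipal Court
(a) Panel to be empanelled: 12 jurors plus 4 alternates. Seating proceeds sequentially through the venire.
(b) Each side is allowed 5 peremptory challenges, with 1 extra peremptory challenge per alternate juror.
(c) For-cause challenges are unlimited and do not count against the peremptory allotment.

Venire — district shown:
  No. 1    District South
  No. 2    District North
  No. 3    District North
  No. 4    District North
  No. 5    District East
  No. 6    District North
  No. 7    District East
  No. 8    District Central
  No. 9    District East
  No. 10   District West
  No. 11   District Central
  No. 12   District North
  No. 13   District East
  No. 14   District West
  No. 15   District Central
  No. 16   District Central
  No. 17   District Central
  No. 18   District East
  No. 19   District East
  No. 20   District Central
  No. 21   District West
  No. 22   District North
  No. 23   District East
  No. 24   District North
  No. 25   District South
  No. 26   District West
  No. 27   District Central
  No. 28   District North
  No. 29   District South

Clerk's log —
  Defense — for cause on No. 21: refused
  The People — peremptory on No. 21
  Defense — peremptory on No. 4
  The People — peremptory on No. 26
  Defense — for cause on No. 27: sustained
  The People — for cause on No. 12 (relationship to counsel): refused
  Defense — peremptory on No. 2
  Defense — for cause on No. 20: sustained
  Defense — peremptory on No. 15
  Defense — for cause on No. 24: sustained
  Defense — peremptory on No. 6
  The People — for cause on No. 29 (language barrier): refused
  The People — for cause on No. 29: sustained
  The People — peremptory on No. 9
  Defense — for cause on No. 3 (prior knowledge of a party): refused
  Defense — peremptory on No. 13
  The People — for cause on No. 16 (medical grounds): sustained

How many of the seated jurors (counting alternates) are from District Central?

3

Removed: #2, #4, #6, #9, #13, #15, #16, #20, #21, #24, #26, #27, #29.
Seated (16 incl. alternates): #1, #3, #5, #7, #8, #10, #11, #12, #14, #17, #18, #19, #22, #23, #25, #28.
Of those, in District Central: #8, #11, #17 → 3.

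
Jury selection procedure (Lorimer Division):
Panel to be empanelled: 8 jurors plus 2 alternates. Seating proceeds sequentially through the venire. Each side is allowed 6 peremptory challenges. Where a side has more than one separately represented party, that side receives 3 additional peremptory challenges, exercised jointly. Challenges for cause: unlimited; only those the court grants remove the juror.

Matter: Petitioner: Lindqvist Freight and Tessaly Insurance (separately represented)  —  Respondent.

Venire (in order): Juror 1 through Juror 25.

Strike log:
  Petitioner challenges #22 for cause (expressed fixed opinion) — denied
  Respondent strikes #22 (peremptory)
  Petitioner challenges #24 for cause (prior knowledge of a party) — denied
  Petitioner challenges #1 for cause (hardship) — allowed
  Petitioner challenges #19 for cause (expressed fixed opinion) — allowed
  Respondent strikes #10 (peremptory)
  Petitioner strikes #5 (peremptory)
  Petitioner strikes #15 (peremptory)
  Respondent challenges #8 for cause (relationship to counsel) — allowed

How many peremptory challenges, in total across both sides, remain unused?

11

Petitioner allotment: 6 base + 3 multi-party = 9. Respondent allotment: 6.
Petitioner peremptories used: #5, #15 — 2 (for-cause on #22, #24, #1, #19 don't count).
Respondent peremptories used: #22, #10 — 2 (the for-cause on #8 doesn't count).
Remaining: (9 − 2) + (6 − 2) = 11.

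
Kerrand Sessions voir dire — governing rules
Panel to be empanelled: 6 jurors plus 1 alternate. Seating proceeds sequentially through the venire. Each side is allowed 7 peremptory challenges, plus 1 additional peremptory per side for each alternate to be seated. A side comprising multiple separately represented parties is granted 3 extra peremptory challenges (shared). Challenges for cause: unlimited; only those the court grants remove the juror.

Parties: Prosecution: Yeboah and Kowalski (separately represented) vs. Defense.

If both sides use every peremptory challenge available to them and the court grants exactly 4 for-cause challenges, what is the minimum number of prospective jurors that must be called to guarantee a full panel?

Seats to fill: 6 + 1 alternates = 7.
Peremptories — Prosecution: 7 + 1×1 + 3 = 11; Defense: 7 + 1×1 = 8; total 19.
For-cause removals: 4.
Minimum venire: 7 + 19 + 4 = 30.

30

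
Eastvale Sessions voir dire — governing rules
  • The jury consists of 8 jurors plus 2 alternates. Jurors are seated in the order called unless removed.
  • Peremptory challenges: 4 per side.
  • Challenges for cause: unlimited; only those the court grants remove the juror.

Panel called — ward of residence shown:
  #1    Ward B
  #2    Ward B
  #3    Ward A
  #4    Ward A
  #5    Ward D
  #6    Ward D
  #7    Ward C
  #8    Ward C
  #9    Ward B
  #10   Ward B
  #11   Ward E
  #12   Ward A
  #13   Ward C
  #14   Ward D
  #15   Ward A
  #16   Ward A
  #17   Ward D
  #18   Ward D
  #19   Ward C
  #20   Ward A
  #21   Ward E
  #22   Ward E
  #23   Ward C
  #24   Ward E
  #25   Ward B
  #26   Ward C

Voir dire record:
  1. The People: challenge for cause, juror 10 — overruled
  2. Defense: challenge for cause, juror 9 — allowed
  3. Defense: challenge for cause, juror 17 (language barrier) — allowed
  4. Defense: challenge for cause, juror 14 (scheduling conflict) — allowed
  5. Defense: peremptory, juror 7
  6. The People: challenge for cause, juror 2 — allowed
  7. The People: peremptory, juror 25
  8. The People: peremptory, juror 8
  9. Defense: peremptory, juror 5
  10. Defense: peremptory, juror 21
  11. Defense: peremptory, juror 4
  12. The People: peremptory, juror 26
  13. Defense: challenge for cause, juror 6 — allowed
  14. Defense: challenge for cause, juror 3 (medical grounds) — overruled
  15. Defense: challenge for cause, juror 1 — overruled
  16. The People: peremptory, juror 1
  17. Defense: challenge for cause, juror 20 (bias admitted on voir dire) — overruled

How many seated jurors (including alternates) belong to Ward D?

1

Removed: #1, #2, #4, #5, #6, #7, #8, #9, #14, #17, #21, #25, #26.
Seated (10 incl. alternates): #3, #10, #11, #12, #13, #15, #16, #18, #19, #20.
Of those, in Ward D: #18 → 1.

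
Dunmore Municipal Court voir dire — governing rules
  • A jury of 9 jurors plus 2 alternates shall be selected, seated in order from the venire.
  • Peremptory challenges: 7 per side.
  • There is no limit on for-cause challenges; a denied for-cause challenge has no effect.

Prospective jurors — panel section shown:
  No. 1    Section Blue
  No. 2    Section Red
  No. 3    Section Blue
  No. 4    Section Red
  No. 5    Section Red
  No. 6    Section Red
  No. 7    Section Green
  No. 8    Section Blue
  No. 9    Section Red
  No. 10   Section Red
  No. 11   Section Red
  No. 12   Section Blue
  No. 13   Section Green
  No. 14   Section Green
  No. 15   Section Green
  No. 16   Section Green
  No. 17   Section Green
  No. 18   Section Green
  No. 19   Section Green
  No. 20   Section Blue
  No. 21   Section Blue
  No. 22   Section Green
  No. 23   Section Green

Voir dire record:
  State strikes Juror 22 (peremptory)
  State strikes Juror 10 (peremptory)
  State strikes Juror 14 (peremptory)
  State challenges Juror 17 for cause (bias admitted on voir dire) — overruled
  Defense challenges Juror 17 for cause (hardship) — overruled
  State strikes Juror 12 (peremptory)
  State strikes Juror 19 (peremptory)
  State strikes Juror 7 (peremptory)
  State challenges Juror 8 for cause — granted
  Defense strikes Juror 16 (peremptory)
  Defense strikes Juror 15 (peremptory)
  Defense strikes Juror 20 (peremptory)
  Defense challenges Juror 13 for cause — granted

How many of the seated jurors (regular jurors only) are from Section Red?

Removed: #7, #8, #10, #12, #13, #14, #15, #16, #19, #20, #22.
Seated jurors 1–9: #1, #2, #3, #4, #5, #6, #9, #11, #17 (alternates #18, #21 not counted).
Of those, in Section Red: #2, #4, #5, #6, #9, #11 → 6.

6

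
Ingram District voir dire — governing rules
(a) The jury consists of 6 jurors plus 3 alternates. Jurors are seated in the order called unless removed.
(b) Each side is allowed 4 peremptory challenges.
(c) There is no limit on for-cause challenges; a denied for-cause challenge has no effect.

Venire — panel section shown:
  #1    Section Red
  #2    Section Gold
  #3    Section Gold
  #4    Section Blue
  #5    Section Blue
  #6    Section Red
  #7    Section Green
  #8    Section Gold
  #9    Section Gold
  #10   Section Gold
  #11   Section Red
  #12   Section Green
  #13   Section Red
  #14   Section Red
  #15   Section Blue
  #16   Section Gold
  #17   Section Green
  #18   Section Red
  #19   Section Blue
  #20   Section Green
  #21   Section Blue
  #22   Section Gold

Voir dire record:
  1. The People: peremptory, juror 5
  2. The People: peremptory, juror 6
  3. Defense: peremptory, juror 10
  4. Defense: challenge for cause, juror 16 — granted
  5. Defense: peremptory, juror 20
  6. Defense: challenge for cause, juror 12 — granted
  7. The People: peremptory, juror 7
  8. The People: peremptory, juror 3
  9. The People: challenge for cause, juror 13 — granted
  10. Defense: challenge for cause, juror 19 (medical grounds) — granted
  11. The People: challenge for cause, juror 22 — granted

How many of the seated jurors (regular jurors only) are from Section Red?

2

Removed: #3, #5, #6, #7, #10, #12, #13, #16, #19, #20, #22.
Seated jurors 1–6: #1, #2, #4, #8, #9, #11 (alternates #14, #15, #17 not counted).
Of those, in Section Red: #1, #11 → 2.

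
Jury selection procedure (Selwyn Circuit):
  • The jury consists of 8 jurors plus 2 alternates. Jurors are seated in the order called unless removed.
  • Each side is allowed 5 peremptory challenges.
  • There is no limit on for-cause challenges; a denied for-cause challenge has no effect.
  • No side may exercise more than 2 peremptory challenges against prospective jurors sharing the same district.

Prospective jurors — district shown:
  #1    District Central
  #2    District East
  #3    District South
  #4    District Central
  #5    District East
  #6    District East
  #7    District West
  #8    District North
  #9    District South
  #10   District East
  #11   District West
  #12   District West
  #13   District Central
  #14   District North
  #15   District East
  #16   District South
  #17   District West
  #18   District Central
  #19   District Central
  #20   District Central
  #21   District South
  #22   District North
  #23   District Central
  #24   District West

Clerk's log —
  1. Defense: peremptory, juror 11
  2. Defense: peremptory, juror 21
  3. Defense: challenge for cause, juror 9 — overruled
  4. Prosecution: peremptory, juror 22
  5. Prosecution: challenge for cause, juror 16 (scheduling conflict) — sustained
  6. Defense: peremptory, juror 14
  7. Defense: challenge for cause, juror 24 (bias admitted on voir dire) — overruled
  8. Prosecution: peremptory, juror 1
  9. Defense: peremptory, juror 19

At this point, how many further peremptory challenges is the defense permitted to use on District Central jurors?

1

Defense peremptories so far: #11, #21, #14, #19 — 4 of 5 used, 1 left overall.
Against District Central: #19 — 1 used; per-district cap 2 leaves 1.
Binding limit: min(1, 1) = 1.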